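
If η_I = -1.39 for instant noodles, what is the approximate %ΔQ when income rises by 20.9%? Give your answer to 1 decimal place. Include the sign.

%ΔQ ≈ η × %ΔI = -1.39 × 20.9% = -29.1%.

-29.1%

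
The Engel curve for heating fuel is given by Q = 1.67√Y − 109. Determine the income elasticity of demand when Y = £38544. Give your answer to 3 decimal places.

0.749

At Y = 38544: Q = 218.865.
dQ/dY = 1.67/(2√Y) = 0.00425312 at this income.
η = (dQ/dY)·(Y/Q) = 0.00425312 × (38544/218.865) = 0.749.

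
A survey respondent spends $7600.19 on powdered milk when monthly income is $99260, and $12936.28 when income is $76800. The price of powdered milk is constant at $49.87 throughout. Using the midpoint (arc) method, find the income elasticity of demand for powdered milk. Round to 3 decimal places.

-2.037

With a constant price, Q₁ = 7600.19/49.87 = 152.400 and Q₂ = 12936.28/49.87 = 259.400 (equivalently, work directly with expenditure since P cancels).
Midpoint %ΔQ = (12936.28 − 7600.19)/10268.24 = 0.51967; midpoint %ΔI = (76800 − 99260)/88030 = -0.25514.
η = 0.51967 / -0.25514 = -2.037.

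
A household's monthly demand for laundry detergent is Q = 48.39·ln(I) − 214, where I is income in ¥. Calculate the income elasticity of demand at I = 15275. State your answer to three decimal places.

At I = 15275: Q = 252.188.
dQ/dI = 48.39/I = 0.00316792 at this income.
η = (dQ/dI)·(I/Q) = 0.00316792 × (15275/252.188) = 0.192.

0.192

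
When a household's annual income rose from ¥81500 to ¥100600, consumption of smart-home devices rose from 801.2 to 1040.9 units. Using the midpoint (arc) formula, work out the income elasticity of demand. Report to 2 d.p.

ΔQ = 1040.9 − 801.2 = 239.7; midpoint Q̄ = (801.2 + 1040.9)/2 = 921.05.
ΔI = 100600 − 81500 = 19100; midpoint Ī = (81500 + 100600)/2 = 91050.
η = (ΔQ/Q̄) ÷ (ΔI/Ī) = (239.7/921.05) ÷ (19100/91050) = 1.24.

1.24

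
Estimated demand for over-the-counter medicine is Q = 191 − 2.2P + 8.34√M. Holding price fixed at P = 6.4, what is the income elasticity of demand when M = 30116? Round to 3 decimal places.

0.446

At P = 6.4, M = 30116: Q = 1624.240.
Holding P constant, ∂Q/∂M = 8.34/(2√M) = 0.0240291.
η_M = (∂Q/∂M)·(M/Q) = 0.0240291 × (30116/1624.240) = 0.446.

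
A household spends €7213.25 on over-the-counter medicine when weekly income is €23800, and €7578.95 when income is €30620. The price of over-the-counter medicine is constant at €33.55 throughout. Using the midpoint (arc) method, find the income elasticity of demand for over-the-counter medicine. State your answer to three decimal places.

With a constant price, Q₁ = 7213.25/33.55 = 215.000 and Q₂ = 7578.95/33.55 = 225.900 (equivalently, work directly with expenditure since P cancels).
Midpoint %ΔQ = (7578.95 − 7213.25)/7396.10 = 0.04944; midpoint %ΔI = (30620 − 23800)/27210 = 0.25064.
η = 0.04944 / 0.25064 = 0.197.

0.197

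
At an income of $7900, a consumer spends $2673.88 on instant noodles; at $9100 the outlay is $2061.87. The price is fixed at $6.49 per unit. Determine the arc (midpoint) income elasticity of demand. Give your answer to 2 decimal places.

-1.83

With a constant price, Q₁ = 2673.88/6.49 = 412.000 and Q₂ = 2061.87/6.49 = 317.700 (equivalently, work directly with expenditure since P cancels).
Midpoint %ΔQ = (2061.87 − 2673.88)/2367.88 = -0.25846; midpoint %ΔI = (9100 − 7900)/8500 = 0.14118.
η = -0.25846 / 0.14118 = -1.83.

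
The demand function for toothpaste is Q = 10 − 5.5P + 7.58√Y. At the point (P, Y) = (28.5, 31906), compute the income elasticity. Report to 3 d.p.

0.561

At P = 28.5, Y = 31906: Q = 1207.209.
Holding P constant, ∂Q/∂Y = 7.58/(2√Y) = 0.0212179.
η_Y = (∂Q/∂Y)·(Y/Q) = 0.0212179 × (31906/1207.209) = 0.561.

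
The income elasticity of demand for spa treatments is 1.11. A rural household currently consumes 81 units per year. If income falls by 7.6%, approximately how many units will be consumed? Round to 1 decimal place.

74.2

%ΔQ ≈ η × %ΔI = 1.11 × (-7.6%) = -8.436%.
New Q ≈ 81 × (1 − 0.08436) = 74.2.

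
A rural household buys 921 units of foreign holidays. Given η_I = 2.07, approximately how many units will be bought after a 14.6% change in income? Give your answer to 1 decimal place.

1199.3

%ΔQ ≈ η × %ΔI = 2.07 × 14.6% = 30.222%.
New Q ≈ 921 × (1 + 0.30222) = 1199.3.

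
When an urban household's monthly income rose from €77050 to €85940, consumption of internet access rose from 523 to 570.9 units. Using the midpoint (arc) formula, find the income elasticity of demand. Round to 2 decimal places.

ΔQ = 570.9 − 523 = 47.9; midpoint Q̄ = (523 + 570.9)/2 = 546.95.
ΔI = 85940 − 77050 = 8890; midpoint Ī = (77050 + 85940)/2 = 81495.
η = (ΔQ/Q̄) ÷ (ΔI/Ī) = (47.9/546.95) ÷ (8890/81495) = 0.80.

0.80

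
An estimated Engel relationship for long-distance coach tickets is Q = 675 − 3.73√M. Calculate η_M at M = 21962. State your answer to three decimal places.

At M = 21962: Q = 122.230.
dQ/dM = -3.73/(2√M) = -0.0125847 at this income.
η = (dQ/dM)·(M/Q) = -0.0125847 × (21962/122.230) = -2.261.

-2.261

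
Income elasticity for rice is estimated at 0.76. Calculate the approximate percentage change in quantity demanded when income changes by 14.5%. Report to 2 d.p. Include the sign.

11.02%

%ΔQ ≈ η × %ΔI = 0.76 × 14.5% = 11.02%.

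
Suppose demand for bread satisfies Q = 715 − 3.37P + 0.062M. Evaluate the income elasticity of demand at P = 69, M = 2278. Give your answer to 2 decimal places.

At P = 69, M = 2278: Q = 623.706.
Holding P constant, ∂Q/∂M = 0.062.
η_M = (∂Q/∂M)·(M/Q) = 0.062 × (2278/623.706) = 0.23.

0.23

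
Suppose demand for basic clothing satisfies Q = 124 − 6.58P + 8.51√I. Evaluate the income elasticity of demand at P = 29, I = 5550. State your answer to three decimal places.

0.559

At P = 29, I = 5550: Q = 567.161.
Holding P constant, ∂Q/∂I = 8.51/(2√I) = 0.0571154.
η_I = (∂Q/∂I)·(I/Q) = 0.0571154 × (5550/567.161) = 0.559.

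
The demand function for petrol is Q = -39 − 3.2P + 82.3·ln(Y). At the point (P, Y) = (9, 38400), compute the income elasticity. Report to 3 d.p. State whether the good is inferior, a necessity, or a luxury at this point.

0.103 (necessity)

At P = 9, Y = 38400: Q = 800.943.
Holding P constant, ∂Q/∂Y = 82.3/Y = 0.00214323.
η_Y = (∂Q/∂Y)·(Y/Q) = 0.00214323 × (38400/800.943) = 0.103.
Since 0 < η < 1, this is a necessity.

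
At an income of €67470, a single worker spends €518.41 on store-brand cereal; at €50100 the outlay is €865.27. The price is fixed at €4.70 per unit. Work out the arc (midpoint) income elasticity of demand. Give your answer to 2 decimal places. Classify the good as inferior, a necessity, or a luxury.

With a constant price, Q₁ = 518.41/4.70 = 110.300 and Q₂ = 865.27/4.70 = 184.100 (equivalently, work directly with expenditure since P cancels).
Midpoint %ΔQ = (865.27 − 518.41)/691.84 = 0.50136; midpoint %ΔI = (50100 − 67470)/58785 = -0.29548.
η = 0.50136 / -0.29548 = -1.70.
η < 0 ⇒ inferior good.

-1.70 (inferior good)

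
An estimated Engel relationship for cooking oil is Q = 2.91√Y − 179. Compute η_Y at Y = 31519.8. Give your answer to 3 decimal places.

At Y = 31519.8: Q = 337.636.
dQ/dY = 2.91/(2√Y) = 0.00819542 at this income.
η = (dQ/dY)·(Y/Q) = 0.00819542 × (31519.8/337.636) = 0.765.

0.765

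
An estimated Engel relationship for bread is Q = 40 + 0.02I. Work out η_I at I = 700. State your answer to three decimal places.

At I = 700: Q = 54.000.
dQ/dI = 0.02.
η = (dQ/dI)·(I/Q) = 0.02 × (700/54.000) = 0.259.

0.259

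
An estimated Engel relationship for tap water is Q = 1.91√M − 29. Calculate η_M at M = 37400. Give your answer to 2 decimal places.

0.54

At M = 37400: Q = 340.376.
dQ/dM = 1.91/(2√M) = 0.00493819 at this income.
η = (dQ/dM)·(M/Q) = 0.00493819 × (37400/340.376) = 0.54.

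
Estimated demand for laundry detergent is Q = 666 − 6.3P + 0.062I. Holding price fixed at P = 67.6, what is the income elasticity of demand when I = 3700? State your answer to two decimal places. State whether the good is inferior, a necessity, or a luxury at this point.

0.49 (necessity)

At P = 67.6, I = 3700: Q = 469.520.
Holding P constant, ∂Q/∂I = 0.062.
η_I = (∂Q/∂I)·(I/Q) = 0.062 × (3700/469.520) = 0.49.
Since 0 < η < 1, this is a necessity.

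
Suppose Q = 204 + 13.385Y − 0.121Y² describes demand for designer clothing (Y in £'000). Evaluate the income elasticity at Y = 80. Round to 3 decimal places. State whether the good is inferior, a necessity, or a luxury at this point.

-0.955 (inferior good)

At Y = 80: Q = 500.4000.
dQ/dY = 13.385 − 0.242Y = -5.97500.
η = (dQ/dY)·(Y/Q) = -5.97500 × (80/500.4000) = -0.955.
η < 0 ⇒ inferior good.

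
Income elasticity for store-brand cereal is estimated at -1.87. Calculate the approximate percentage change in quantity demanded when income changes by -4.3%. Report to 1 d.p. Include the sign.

%ΔQ ≈ η × %ΔI = -1.87 × (-4.3%) = 8.0%.

8.0%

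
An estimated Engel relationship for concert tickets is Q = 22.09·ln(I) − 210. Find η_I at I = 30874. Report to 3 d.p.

1.203

At I = 30874: Q = 18.359.
dQ/dI = 22.09/I = 0.000715489 at this income.
η = (dQ/dI)·(I/Q) = 0.000715489 × (30874/18.359) = 1.203.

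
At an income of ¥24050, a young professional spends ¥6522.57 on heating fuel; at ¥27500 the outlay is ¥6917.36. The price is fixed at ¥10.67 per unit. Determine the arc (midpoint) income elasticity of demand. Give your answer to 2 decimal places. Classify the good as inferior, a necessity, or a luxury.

0.44 (necessity)

With a constant price, Q₁ = 6522.57/10.67 = 611.300 and Q₂ = 6917.36/10.67 = 648.300 (equivalently, work directly with expenditure since P cancels).
Midpoint %ΔQ = (6917.36 − 6522.57)/6719.97 = 0.05875; midpoint %ΔI = (27500 − 24050)/25775 = 0.13385.
η = 0.05875 / 0.13385 = 0.44.
0 < η < 1 ⇒ necessity.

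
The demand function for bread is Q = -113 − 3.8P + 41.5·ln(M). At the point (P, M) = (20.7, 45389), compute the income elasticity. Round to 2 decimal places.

At P = 20.7, M = 45389: Q = 253.346.
Holding P constant, ∂Q/∂M = 41.5/M = 0.000914318.
η_M = (∂Q/∂M)·(M/Q) = 0.000914318 × (45389/253.346) = 0.16.

0.16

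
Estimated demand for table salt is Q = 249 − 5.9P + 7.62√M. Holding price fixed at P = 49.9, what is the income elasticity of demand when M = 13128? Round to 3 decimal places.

0.527

At P = 49.9, M = 13128: Q = 827.670.
Holding P constant, ∂Q/∂M = 7.62/(2√M) = 0.0332526.
η_M = (∂Q/∂M)·(M/Q) = 0.0332526 × (13128/827.670) = 0.527.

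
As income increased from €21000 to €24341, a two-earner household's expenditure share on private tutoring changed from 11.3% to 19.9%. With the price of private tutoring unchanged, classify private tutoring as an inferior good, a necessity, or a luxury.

The budget share rises as income rises, so η > 1.

luxury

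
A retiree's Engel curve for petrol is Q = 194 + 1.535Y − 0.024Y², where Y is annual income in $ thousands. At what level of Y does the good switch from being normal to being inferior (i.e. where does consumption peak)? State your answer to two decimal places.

31.98

dQ/dY = 1.535 − 0.048Y.
The good is inferior where dQ/dY < 0. Setting dQ/dY = 0 gives Y = 1.535 / 0.048 = 31.98.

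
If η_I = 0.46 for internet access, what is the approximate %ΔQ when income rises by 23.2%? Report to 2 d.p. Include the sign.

10.67%

%ΔQ ≈ η × %ΔI = 0.46 × 23.2% = 10.67%.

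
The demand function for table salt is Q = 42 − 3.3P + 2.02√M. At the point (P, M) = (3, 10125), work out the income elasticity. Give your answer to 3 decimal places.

At P = 3, M = 10125: Q = 235.359.
Holding P constant, ∂Q/∂M = 2.02/(2√M) = 0.0100375.
η_M = (∂Q/∂M)·(M/Q) = 0.0100375 × (10125/235.359) = 0.432.

0.432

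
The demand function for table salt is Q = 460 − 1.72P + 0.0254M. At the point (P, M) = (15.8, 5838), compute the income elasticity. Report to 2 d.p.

0.26

At P = 15.8, M = 5838: Q = 581.109.
Holding P constant, ∂Q/∂M = 0.0254.
η_M = (∂Q/∂M)·(M/Q) = 0.0254 × (5838/581.109) = 0.26.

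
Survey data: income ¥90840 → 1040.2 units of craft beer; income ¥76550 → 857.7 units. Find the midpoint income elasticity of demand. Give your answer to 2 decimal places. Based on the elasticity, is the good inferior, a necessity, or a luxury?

ΔQ = 857.7 − 1040.2 = -182.5; midpoint Q̄ = (1040.2 + 857.7)/2 = 948.95.
ΔI = 76550 − 90840 = -14290; midpoint Ī = (90840 + 76550)/2 = 83695.
η = (ΔQ/Q̄) ÷ (ΔI/Ī) = (-182.5/948.95) ÷ (-14290/83695) = 1.13.
η > 1 ⇒ luxury.

1.13 (luxury)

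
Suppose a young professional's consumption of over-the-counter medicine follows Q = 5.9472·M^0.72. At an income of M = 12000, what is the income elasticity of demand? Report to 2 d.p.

For Q = A·M^β the income elasticity is constant and equal to β.
Here β = 0.72, so η = 0.72.

0.72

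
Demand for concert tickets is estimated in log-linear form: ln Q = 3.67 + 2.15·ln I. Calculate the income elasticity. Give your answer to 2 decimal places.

In a log-linear demand, the coefficient on ln I is the income elasticity.
So η = 2.15.

2.15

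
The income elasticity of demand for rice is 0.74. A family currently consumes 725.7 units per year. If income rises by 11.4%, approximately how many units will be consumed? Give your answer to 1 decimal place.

%ΔQ ≈ η × %ΔI = 0.74 × 11.4% = 8.436%.
New Q ≈ 725.7 × (1 + 0.08436) = 786.9.

786.9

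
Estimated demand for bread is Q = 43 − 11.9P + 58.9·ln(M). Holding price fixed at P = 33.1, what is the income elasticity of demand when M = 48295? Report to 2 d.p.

0.21

At P = 33.1, M = 48295: Q = 284.351.
Holding P constant, ∂Q/∂M = 58.9/M = 0.00121959.
η_M = (∂Q/∂M)·(M/Q) = 0.00121959 × (48295/284.351) = 0.21.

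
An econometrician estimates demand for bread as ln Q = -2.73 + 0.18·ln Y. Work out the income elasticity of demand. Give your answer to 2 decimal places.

In a log-linear demand, the coefficient on ln Y is the income elasticity.
So η = 0.18.

0.18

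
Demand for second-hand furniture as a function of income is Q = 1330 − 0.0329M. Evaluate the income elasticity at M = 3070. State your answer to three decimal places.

-0.082

At M = 3070: Q = 1228.997.
dQ/dM = −0.0329.
η = (dQ/dM)·(M/Q) = -0.0329 × (3070/1228.997) = -0.082.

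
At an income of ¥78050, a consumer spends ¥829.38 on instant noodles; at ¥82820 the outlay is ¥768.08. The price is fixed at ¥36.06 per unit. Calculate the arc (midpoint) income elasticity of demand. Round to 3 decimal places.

-1.294

With a constant price, Q₁ = 829.38/36.06 = 23.000 and Q₂ = 768.08/36.06 = 21.300 (equivalently, work directly with expenditure since P cancels).
Midpoint %ΔQ = (768.08 − 829.38)/798.73 = -0.07675; midpoint %ΔI = (82820 − 78050)/80435 = 0.05930.
η = -0.07675 / 0.05930 = -1.294.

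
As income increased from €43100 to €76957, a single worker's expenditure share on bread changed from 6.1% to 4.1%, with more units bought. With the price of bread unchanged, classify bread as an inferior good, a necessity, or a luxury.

necessity

Quantity rises but the budget share falls as income rises, so 0 < η < 1.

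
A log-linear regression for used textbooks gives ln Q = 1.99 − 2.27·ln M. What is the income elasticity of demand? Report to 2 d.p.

In a log-linear demand, the coefficient on ln M is the income elasticity.
So η = -2.27.

-2.27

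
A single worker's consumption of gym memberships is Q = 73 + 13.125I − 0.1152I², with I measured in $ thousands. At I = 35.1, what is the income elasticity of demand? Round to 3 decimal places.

At I = 35.1: Q = 391.7599.
dQ/dI = 13.125 − 0.2304I = 5.03796.
η = (dQ/dI)·(I/Q) = 5.03796 × (35.1/391.7599) = 0.451.

0.451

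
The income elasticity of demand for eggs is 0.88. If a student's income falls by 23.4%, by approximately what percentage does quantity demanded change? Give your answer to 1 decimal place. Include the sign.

%ΔQ ≈ η × %ΔI = 0.88 × (-23.4%) = -20.6%.

-20.6%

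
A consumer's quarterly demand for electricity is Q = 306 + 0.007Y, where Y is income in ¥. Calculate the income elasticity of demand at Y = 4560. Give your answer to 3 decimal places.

0.094

At Y = 4560: Q = 337.920.
dQ/dY = 0.007.
η = (dQ/dY)·(Y/Q) = 0.007 × (4560/337.920) = 0.094.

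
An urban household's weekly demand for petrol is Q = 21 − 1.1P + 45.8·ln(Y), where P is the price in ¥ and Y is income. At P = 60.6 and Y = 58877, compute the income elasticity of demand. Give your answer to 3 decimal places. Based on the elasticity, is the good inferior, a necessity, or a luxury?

0.100 (necessity)

At P = 60.6, Y = 58877: Q = 457.371.
Holding P constant, ∂Q/∂Y = 45.8/Y = 0.000777893.
η_Y = (∂Q/∂Y)·(Y/Q) = 0.000777893 × (58877/457.371) = 0.100.
Since 0 < η < 1, this is a necessity.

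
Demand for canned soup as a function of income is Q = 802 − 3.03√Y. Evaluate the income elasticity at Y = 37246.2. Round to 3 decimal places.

-1.346

At Y = 37246.2: Q = 217.232.
dQ/dY = -3.03/(2√Y) = -0.00785004 at this income.
η = (dQ/dY)·(Y/Q) = -0.00785004 × (37246.2/217.232) = -1.346.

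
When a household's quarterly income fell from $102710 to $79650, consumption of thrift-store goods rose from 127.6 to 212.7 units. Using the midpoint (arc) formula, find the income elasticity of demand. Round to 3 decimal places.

-1.978

ΔQ = 212.7 − 127.6 = 85.1; midpoint Q̄ = (127.6 + 212.7)/2 = 170.15.
ΔI = 79650 − 102710 = -23060; midpoint Ī = (102710 + 79650)/2 = 91180.
η = (ΔQ/Q̄) ÷ (ΔI/Ī) = (85.1/170.15) ÷ (-23060/91180) = -1.978.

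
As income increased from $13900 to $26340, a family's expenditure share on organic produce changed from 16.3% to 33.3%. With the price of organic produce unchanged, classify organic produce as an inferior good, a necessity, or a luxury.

luxury

The budget share rises as income rises, so η > 1.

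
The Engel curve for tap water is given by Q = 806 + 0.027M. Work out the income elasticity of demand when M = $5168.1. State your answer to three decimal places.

0.148

At M = 5168.1: Q = 945.539.
dQ/dM = 0.027.
η = (dQ/dM)·(M/Q) = 0.027 × (5168.1/945.539) = 0.148.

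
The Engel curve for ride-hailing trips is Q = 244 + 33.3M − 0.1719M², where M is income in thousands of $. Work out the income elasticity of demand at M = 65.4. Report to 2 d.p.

At M = 65.4: Q = 1686.5762.
dQ/dM = 33.3 − 0.3438M = 10.81548.
η = (dQ/dM)·(M/Q) = 10.81548 × (65.4/1686.5762) = 0.42.

0.42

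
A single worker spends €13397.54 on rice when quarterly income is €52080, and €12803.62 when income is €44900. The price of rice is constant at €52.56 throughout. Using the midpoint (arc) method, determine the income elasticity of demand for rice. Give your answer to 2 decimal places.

0.31

With a constant price, Q₁ = 13397.54/52.56 = 254.900 and Q₂ = 12803.62/52.56 = 243.600 (equivalently, work directly with expenditure since P cancels).
Midpoint %ΔQ = (12803.62 − 13397.54)/13100.58 = -0.04534; midpoint %ΔI = (44900 − 52080)/48490 = -0.14807.
η = -0.04534 / -0.14807 = 0.31.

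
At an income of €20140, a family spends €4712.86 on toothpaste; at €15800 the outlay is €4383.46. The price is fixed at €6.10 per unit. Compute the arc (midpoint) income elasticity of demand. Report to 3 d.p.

0.300

With a constant price, Q₁ = 4712.86/6.10 = 772.600 and Q₂ = 4383.46/6.10 = 718.600 (equivalently, work directly with expenditure since P cancels).
Midpoint %ΔQ = (4383.46 − 4712.86)/4548.16 = -0.07242; midpoint %ΔI = (15800 − 20140)/17970 = -0.24151.
η = -0.07242 / -0.24151 = 0.300.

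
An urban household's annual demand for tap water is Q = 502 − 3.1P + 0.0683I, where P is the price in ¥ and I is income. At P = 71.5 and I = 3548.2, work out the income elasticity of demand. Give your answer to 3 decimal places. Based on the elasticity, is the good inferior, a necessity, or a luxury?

0.464 (necessity)

At P = 71.5, I = 3548.2: Q = 522.692.
Holding P constant, ∂Q/∂I = 0.0683.
η_I = (∂Q/∂I)·(I/Q) = 0.0683 × (3548.2/522.692) = 0.464.
Since 0 < η < 1, this is a necessity.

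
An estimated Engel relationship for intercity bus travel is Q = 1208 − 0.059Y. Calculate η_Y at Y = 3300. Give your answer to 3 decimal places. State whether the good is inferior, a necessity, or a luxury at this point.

At Y = 3300: Q = 1013.300.
dQ/dY = −0.059.
η = (dQ/dY)·(Y/Q) = -0.059 × (3300/1013.300) = -0.192.
Since η < 0, the good is an inferior good.

-0.192 (inferior good)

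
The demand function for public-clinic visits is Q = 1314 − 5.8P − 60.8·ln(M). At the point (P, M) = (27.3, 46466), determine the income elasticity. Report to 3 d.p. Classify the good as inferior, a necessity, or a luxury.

-0.121 (inferior good)

At P = 27.3, M = 46466: Q = 502.274.
Holding P constant, ∂Q/∂M = -60.8/M = -0.00130848.
η_M = (∂Q/∂M)·(M/Q) = -0.00130848 × (46466/502.274) = -0.121.
Since η < 0, this is an inferior good.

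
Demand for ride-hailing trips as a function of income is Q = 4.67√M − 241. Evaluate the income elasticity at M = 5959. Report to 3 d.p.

At M = 5959: Q = 119.499.
dQ/dM = 4.67/(2√M) = 0.0302482 at this income.
η = (dQ/dM)·(M/Q) = 0.0302482 × (5959/119.499) = 1.508.

1.508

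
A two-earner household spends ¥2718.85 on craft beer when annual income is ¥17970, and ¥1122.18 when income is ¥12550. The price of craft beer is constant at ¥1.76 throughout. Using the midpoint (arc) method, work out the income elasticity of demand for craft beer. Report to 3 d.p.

With a constant price, Q₁ = 2718.85/1.76 = 1544.801 and Q₂ = 1122.18/1.76 = 637.602 (equivalently, work directly with expenditure since P cancels).
Midpoint %ΔQ = (1122.18 − 2718.85)/1920.52 = -0.83138; midpoint %ΔI = (12550 − 17970)/15260 = -0.35518.
η = -0.83138 / -0.35518 = 2.341.

2.341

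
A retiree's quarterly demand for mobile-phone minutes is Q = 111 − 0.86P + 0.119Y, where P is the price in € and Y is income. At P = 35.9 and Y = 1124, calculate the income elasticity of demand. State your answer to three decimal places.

0.625

At P = 35.9, Y = 1124: Q = 213.882.
Holding P constant, ∂Q/∂Y = 0.119.
η_Y = (∂Q/∂Y)·(Y/Q) = 0.119 × (1124/213.882) = 0.625.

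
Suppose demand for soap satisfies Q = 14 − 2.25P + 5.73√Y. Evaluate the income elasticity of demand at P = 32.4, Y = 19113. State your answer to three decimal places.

At P = 32.4, Y = 19113: Q = 733.271.
Holding P constant, ∂Q/∂Y = 5.73/(2√Y) = 0.0207234.
η_Y = (∂Q/∂Y)·(Y/Q) = 0.0207234 × (19113/733.271) = 0.540.

0.540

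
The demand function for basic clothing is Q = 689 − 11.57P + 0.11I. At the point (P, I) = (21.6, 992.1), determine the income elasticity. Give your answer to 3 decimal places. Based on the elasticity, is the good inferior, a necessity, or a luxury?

0.199 (necessity)

At P = 21.6, I = 992.1: Q = 548.219.
Holding P constant, ∂Q/∂I = 0.11.
η_I = (∂Q/∂I)·(I/Q) = 0.11 × (992.1/548.219) = 0.199.
Since 0 < η < 1, this is a necessity.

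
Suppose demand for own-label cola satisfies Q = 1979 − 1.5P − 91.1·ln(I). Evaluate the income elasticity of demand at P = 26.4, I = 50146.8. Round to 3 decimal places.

-0.096

At P = 26.4, I = 50146.8: Q = 953.451.
Holding P constant, ∂Q/∂I = -91.1/I = -0.00181667.
η_I = (∂Q/∂I)·(I/Q) = -0.00181667 × (50146.8/953.451) = -0.096.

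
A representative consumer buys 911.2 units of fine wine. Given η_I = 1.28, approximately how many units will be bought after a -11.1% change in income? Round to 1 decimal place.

781.7

%ΔQ ≈ η × %ΔI = 1.28 × (-11.1%) = -14.208%.
New Q ≈ 911.2 × (1 − 0.14208) = 781.7.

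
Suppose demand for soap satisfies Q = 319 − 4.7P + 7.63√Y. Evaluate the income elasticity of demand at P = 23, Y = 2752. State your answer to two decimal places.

0.33

At P = 23, Y = 2752: Q = 611.166.
Holding P constant, ∂Q/∂Y = 7.63/(2√Y) = 0.0727228.
η_Y = (∂Q/∂Y)·(Y/Q) = 0.0727228 × (2752/611.166) = 0.33.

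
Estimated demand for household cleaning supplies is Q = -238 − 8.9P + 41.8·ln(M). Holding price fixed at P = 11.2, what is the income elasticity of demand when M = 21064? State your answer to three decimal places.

At P = 11.2, M = 21064: Q = 78.452.
Holding P constant, ∂Q/∂M = 41.8/M = 0.00198443.
η_M = (∂Q/∂M)·(M/Q) = 0.00198443 × (21064/78.452) = 0.533.

0.533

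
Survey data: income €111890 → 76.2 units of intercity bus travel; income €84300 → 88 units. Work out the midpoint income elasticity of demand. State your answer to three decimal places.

ΔQ = 88 − 76.2 = 11.8; midpoint Q̄ = (76.2 + 88)/2 = 82.1.
ΔI = 84300 − 111890 = -27590; midpoint Ī = (111890 + 84300)/2 = 98095.
η = (ΔQ/Q̄) ÷ (ΔI/Ī) = (11.8/82.1) ÷ (-27590/98095) = -0.511.

-0.511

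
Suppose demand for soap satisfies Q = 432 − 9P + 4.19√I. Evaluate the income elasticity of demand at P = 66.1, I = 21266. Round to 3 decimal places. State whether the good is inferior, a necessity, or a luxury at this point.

0.682 (necessity)

At P = 66.1, I = 21266: Q = 448.122.
Holding P constant, ∂Q/∂I = 4.19/(2√I) = 0.0143662.
η_I = (∂Q/∂I)·(I/Q) = 0.0143662 × (21266/448.122) = 0.682.
Since 0 < η < 1, this is a necessity.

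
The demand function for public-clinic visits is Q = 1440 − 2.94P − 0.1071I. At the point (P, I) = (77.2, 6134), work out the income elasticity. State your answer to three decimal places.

At P = 77.2, I = 6134: Q = 556.081.
Holding P constant, ∂Q/∂I = −0.1071.
η_I = (∂Q/∂I)·(I/Q) = -0.1071 × (6134/556.081) = -1.181.

-1.181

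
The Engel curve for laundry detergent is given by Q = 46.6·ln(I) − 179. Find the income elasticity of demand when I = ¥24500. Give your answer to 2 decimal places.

At I = 24500: Q = 291.960.
dQ/dI = 46.6/I = 0.00190204 at this income.
η = (dQ/dI)·(I/Q) = 0.00190204 × (24500/291.960) = 0.16.

0.16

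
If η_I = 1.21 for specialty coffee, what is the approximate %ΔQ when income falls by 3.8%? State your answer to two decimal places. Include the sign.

-4.60%

%ΔQ ≈ η × %ΔI = 1.21 × (-3.8%) = -4.60%.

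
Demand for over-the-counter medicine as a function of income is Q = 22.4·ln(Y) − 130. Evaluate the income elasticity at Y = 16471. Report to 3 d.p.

0.256

At Y = 16471: Q = 87.490.
dQ/dY = 22.4/Y = 0.00135997 at this income.
η = (dQ/dY)·(Y/Q) = 0.00135997 × (16471/87.490) = 0.256.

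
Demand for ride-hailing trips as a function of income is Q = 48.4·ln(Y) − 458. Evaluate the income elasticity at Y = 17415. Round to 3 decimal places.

At Y = 17415: Q = 14.630.
dQ/dY = 48.4/Y = 0.00277921 at this income.
η = (dQ/dY)·(Y/Q) = 0.00277921 × (17415/14.630) = 3.308.

3.308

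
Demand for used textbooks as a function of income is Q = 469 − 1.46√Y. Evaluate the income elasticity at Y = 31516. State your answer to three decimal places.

At Y = 31516: Q = 209.810.
dQ/dY = -1.46/(2√Y) = -0.00411204 at this income.
η = (dQ/dY)·(Y/Q) = -0.00411204 × (31516/209.810) = -0.618.

-0.618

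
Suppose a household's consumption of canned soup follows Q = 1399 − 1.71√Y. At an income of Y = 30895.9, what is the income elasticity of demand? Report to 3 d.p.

At Y = 30895.9: Q = 1098.429.
dQ/dY = -1.71/(2√Y) = -0.00486425 at this income.
η = (dQ/dY)·(Y/Q) = -0.00486425 × (30895.9/1098.429) = -0.137.

-0.137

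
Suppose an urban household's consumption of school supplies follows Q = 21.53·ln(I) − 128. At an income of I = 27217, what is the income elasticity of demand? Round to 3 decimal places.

At I = 27217: Q = 91.856.
dQ/dI = 21.53/I = 0.00079105 at this income.
η = (dQ/dI)·(I/Q) = 0.00079105 × (27217/91.856) = 0.234.

0.234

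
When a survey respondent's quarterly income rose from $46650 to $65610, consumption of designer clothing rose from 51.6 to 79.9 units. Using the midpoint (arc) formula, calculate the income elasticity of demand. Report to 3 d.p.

ΔQ = 79.9 − 51.6 = 28.3; midpoint Q̄ = (51.6 + 79.9)/2 = 65.75.
ΔI = 65610 − 46650 = 18960; midpoint Ī = (46650 + 65610)/2 = 56130.
η = (ΔQ/Q̄) ÷ (ΔI/Ī) = (28.3/65.75) ÷ (18960/56130) = 1.274.

1.274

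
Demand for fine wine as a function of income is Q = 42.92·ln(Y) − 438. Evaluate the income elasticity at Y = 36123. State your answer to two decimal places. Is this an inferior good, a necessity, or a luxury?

At Y = 36123: Q = 12.432.
dQ/dY = 42.92/Y = 0.00118816 at this income.
η = (dQ/dY)·(Y/Q) = 0.00118816 × (36123/12.432) = 3.45.
Since η > 1, the good is a luxury.

3.45 (luxury)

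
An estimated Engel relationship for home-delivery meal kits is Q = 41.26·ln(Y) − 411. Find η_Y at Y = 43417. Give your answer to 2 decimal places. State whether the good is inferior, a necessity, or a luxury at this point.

At Y = 43417: Q = 29.599.
dQ/dY = 41.26/Y = 0.000950319 at this income.
η = (dQ/dY)·(Y/Q) = 0.000950319 × (43417/29.599) = 1.39.
Since η > 1, the good is a luxury.

1.39 (luxury)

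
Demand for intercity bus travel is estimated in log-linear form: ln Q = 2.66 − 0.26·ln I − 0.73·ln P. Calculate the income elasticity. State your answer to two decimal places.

-0.26

In a log-linear demand, the coefficient on ln I is the income elasticity.
So η = -0.26.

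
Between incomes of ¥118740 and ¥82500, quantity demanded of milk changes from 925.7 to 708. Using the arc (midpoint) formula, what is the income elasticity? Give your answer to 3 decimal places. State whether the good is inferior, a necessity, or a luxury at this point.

0.740 (necessity)

ΔQ = 708 − 925.7 = -217.7; midpoint Q̄ = (925.7 + 708)/2 = 816.85.
ΔI = 82500 − 118740 = -36240; midpoint Ī = (118740 + 82500)/2 = 100620.
η = (ΔQ/Q̄) ÷ (ΔI/Ī) = (-217.7/816.85) ÷ (-36240/100620) = 0.740.
0 < η < 1 ⇒ necessity.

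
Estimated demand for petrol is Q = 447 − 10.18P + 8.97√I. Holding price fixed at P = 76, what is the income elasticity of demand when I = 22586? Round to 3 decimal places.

At P = 76, I = 22586: Q = 1021.389.
Holding P constant, ∂Q/∂I = 8.97/(2√I) = 0.029843.
η_I = (∂Q/∂I)·(I/Q) = 0.029843 × (22586/1021.389) = 0.660.

0.660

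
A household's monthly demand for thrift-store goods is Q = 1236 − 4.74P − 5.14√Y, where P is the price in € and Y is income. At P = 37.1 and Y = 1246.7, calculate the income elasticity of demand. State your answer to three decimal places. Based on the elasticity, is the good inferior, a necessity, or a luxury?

At P = 37.1, Y = 1246.7: Q = 878.660.
Holding P constant, ∂Q/∂Y = -5.14/(2√Y) = -0.0727867.
η_Y = (∂Q/∂Y)·(Y/Q) = -0.0727867 × (1246.7/878.660) = -0.103.
Since η < 0, this is an inferior good.

-0.103 (inferior good)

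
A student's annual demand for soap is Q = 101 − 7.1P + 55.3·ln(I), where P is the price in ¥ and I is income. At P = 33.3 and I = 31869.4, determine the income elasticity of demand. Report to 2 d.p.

0.13

At P = 33.3, I = 31869.4: Q = 437.998.
Holding P constant, ∂Q/∂I = 55.3/I = 0.00173521.
η_I = (∂Q/∂I)·(I/Q) = 0.00173521 × (31869.4/437.998) = 0.13.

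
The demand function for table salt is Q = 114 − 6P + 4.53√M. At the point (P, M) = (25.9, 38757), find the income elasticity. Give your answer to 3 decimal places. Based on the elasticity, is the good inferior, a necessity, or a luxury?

At P = 25.9, M = 38757: Q = 850.412.
Holding P constant, ∂Q/∂M = 4.53/(2√M) = 0.0115052.
η_M = (∂Q/∂M)·(M/Q) = 0.0115052 × (38757/850.412) = 0.524.
Since 0 < η < 1, this is a necessity.

0.524 (necessity)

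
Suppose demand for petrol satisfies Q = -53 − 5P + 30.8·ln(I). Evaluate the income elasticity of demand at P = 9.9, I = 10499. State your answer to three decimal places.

0.169

At P = 9.9, I = 10499: Q = 182.678.
Holding P constant, ∂Q/∂I = 30.8/I = 0.00293361.
η_I = (∂Q/∂I)·(I/Q) = 0.00293361 × (10499/182.678) = 0.169.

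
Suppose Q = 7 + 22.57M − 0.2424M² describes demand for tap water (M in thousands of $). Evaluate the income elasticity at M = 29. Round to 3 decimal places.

0.539

At M = 29: Q = 457.6716.
dQ/dM = 22.57 − 0.4848M = 8.51080.
η = (dQ/dM)·(M/Q) = 8.51080 × (29/457.6716) = 0.539.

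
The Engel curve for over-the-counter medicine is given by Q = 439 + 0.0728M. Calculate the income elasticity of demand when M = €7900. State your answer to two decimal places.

0.57

At M = 7900: Q = 1014.120.
dQ/dM = 0.0728.
η = (dQ/dM)·(M/Q) = 0.0728 × (7900/1014.120) = 0.57.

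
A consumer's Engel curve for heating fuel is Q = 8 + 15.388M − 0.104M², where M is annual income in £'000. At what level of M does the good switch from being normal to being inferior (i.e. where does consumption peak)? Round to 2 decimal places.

73.98

dQ/dM = 15.388 − 0.208M.
The good is inferior where dQ/dM < 0. Setting dQ/dM = 0 gives M = 15.388 / 0.208 = 73.98.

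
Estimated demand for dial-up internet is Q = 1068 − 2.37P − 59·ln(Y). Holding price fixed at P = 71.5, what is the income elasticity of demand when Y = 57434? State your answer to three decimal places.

At P = 71.5, Y = 57434: Q = 252.000.
Holding P constant, ∂Q/∂Y = -59/Y = -0.00102727.
η_Y = (∂Q/∂Y)·(Y/Q) = -0.00102727 × (57434/252.000) = -0.234.

-0.234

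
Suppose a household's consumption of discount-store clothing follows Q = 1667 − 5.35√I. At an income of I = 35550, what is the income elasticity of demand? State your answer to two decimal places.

-0.77

At I = 35550: Q = 658.273.
dQ/dI = -5.35/(2√I) = -0.0141874 at this income.
η = (dQ/dI)·(I/Q) = -0.0141874 × (35550/658.273) = -0.77.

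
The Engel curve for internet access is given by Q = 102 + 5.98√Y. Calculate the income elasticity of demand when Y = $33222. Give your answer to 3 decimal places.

At Y = 33222: Q = 1191.969.
dQ/dY = 5.98/(2√Y) = 0.0164043 at this income.
η = (dQ/dY)·(Y/Q) = 0.0164043 × (33222/1191.969) = 0.457.

0.457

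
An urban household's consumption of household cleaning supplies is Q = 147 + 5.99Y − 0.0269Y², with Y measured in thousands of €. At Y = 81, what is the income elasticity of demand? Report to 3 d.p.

At Y = 81: Q = 455.6991.
dQ/dY = 5.99 − 0.0538Y = 1.63220.
η = (dQ/dY)·(Y/Q) = 1.63220 × (81/455.6991) = 0.290.

0.290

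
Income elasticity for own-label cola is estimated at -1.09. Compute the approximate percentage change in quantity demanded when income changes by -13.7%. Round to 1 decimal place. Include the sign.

%ΔQ ≈ η × %ΔI = -1.09 × (-13.7%) = 14.9%.

14.9%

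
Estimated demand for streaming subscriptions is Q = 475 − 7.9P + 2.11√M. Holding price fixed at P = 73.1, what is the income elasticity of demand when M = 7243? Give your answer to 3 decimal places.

1.165

At P = 73.1, M = 7243: Q = 77.083.
Holding P constant, ∂Q/∂M = 2.11/(2√M) = 0.0123963.
η_M = (∂Q/∂M)·(M/Q) = 0.0123963 × (7243/77.083) = 1.165.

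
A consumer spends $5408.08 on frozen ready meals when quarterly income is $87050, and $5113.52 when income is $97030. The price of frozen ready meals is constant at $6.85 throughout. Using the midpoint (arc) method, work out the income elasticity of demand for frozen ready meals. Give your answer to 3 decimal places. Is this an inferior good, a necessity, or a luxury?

-0.516 (inferior good)

With a constant price, Q₁ = 5408.08/6.85 = 789.501 and Q₂ = 5113.52/6.85 = 746.499 (equivalently, work directly with expenditure since P cancels).
Midpoint %ΔQ = (5113.52 − 5408.08)/5260.80 = -0.05599; midpoint %ΔI = (97030 − 87050)/92040 = 0.10843.
η = -0.05599 / 0.10843 = -0.516.
η < 0 ⇒ inferior good.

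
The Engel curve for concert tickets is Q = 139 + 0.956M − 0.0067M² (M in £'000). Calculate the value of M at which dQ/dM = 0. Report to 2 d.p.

71.34

dQ/dM = 0.956 − 0.0134M.
The good is inferior where dQ/dM < 0. Setting dQ/dM = 0 gives M = 0.956 / 0.0134 = 71.34.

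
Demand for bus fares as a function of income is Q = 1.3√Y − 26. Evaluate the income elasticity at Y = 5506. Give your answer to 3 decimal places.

0.684

At Y = 5506: Q = 70.463.
dQ/dY = 1.3/(2√Y) = 0.00875982 at this income.
η = (dQ/dY)·(Y/Q) = 0.00875982 × (5506/70.463) = 0.684.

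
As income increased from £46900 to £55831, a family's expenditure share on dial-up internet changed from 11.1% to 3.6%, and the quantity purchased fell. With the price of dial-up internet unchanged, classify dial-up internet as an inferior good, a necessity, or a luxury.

inferior good

Quantity demanded falls as income rises, so η < 0.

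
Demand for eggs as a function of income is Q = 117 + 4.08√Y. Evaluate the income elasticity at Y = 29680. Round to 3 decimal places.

0.429

At Y = 29680: Q = 819.898.
dQ/dY = 4.08/(2√Y) = 0.0118413 at this income.
η = (dQ/dY)·(Y/Q) = 0.0118413 × (29680/819.898) = 0.429.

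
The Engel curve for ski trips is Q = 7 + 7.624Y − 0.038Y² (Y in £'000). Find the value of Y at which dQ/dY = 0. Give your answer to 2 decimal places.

100.32

dQ/dY = 7.624 − 0.076Y.
The good is inferior where dQ/dY < 0. Setting dQ/dY = 0 gives Y = 7.624 / 0.076 = 100.32.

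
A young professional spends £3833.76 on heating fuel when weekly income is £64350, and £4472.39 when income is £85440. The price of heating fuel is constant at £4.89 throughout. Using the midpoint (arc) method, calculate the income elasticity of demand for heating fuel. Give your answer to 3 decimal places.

With a constant price, Q₁ = 3833.76/4.89 = 784.000 and Q₂ = 4472.39/4.89 = 914.599 (equivalently, work directly with expenditure since P cancels).
Midpoint %ΔQ = (4472.39 − 3833.76)/4153.08 = 0.15377; midpoint %ΔI = (85440 − 64350)/74895 = 0.28159.
η = 0.15377 / 0.28159 = 0.546.

0.546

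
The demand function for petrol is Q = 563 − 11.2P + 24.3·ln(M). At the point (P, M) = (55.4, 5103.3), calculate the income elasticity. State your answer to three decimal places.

At P = 55.4, M = 5103.3: Q = 149.985.
Holding P constant, ∂Q/∂M = 24.3/M = 0.00476162.
η_M = (∂Q/∂M)·(M/Q) = 0.00476162 × (5103.3/149.985) = 0.162.

0.162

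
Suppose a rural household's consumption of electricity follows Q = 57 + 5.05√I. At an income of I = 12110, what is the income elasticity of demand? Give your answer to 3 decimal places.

At I = 12110: Q = 612.729.
dQ/dI = 5.05/(2√I) = 0.0229451 at this income.
η = (dQ/dI)·(I/Q) = 0.0229451 × (12110/612.729) = 0.453.

0.453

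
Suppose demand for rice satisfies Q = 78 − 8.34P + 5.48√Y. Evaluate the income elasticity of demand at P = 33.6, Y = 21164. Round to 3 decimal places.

At P = 33.6, Y = 21164: Q = 594.998.
Holding P constant, ∂Q/∂Y = 5.48/(2√Y) = 0.0188344.
η_Y = (∂Q/∂Y)·(Y/Q) = 0.0188344 × (21164/594.998) = 0.670.

0.670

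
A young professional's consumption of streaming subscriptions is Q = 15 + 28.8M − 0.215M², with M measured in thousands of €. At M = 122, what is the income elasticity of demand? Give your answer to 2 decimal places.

At M = 122: Q = 328.5400.
dQ/dM = 28.8 − 0.43M = -23.66000.
η = (dQ/dM)·(M/Q) = -23.66000 × (122/328.5400) = -8.79.

-8.79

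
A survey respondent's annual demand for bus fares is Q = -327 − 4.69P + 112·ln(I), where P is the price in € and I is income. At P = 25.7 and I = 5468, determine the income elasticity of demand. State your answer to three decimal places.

0.217

At P = 25.7, I = 5468: Q = 516.414.
Holding P constant, ∂Q/∂I = 112/I = 0.0204828.
η_I = (∂Q/∂I)·(I/Q) = 0.0204828 × (5468/516.414) = 0.217.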